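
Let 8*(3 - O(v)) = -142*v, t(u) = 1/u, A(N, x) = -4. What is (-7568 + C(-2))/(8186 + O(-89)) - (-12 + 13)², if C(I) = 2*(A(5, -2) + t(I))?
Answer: -56745/26437 ≈ -2.1464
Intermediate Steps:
O(v) = 3 + 71*v/4 (O(v) = 3 - (-71)*v/4 = 3 + 71*v/4)
C(I) = -8 + 2/I (C(I) = 2*(-4 + 1/I) = -8 + 2/I)
(-7568 + C(-2))/(8186 + O(-89)) - (-12 + 13)² = (-7568 + (-8 + 2/(-2)))/(8186 + (3 + (71/4)*(-89))) - (-12 + 13)² = (-7568 + (-8 + 2*(-½)))/(8186 + (3 - 6319/4)) - 1*1² = (-7568 + (-8 - 1))/(8186 - 6307/4) - 1*1 = (-7568 - 9)/(26437/4) - 1 = -7577*4/26437 - 1 = -30308/26437 - 1 = -56745/26437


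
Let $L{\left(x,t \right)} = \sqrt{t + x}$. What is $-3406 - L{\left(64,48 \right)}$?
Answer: $-3406 - 4 \sqrt{7} \approx -3416.6$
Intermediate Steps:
$-3406 - L{\left(64,48 \right)} = -3406 - \sqrt{48 + 64} = -3406 - \sqrt{112} = -3406 - 4 \sqrt{7}$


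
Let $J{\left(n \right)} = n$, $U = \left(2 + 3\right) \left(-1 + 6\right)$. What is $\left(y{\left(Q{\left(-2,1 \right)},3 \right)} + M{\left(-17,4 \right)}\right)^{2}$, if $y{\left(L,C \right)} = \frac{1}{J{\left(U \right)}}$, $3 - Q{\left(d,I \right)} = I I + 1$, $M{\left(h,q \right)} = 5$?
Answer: $\frac{15876}{625} \approx 25.402$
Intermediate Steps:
$Q{\left(d,I \right)} = 2 - I^{2}$ ($Q{\left(d,I \right)} = 3 - \left(I I + 1\right) = 3 - \left(I^{2} + 1\right) = 3 - \left(1 + I^{2}\right) = 2 - I^{2}$)
$U = 25$ ($U = 5 \cdot 5 = 25$)
$y{\left(L,C \right)} = \frac{1}{25}$
$\left(y{\left(Q{\left(-2,1 \right)},3 \right)} + M{\left(-17,4 \right)}\right)^{2} = \left(\frac{1}{25} + 5\right)^{2} = \left(\frac{126}{25}\right)^{2} = \frac{15876}{625}$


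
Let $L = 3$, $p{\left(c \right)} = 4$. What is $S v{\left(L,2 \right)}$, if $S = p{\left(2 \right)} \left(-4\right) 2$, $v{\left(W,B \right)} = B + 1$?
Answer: $-96$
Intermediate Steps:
$v{\left(W,B \right)} = 1 + B$
$S = -32$ ($S = 4 \left(-4\right) 2 = \left(-16\right) 2 = -32$)
$S v{\left(L,2 \right)} = - 32 \left(1 + 2\right) = \left(-32\right) 3 = -96$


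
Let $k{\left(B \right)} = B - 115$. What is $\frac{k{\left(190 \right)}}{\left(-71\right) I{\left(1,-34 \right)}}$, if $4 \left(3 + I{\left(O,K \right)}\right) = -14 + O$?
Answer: $\frac{12}{71} \approx 0.16901$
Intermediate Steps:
$I{\left(O,K \right)} = - \frac{13}{2} + \frac{O}{4}$ ($I{\left(O,K \right)} = -3 + \frac{-14 + O}{4} = -3 + \left(- \frac{7}{2} + \frac{O}{4}\right) = - \frac{13}{2} + \frac{O}{4}$)
$k{\left(B \right)} = -115 + B$
$\frac{k{\left(190 \right)}}{\left(-71\right) I{\left(1,-34 \right)}} = \frac{-115 + 190}{\left(-71\right) \left(- \frac{13}{2} + \frac{1}{4} \cdot 1\right)} = \frac{75}{\left(-71\right) \left(- \frac{13}{2} + \frac{1}{4}\right)} = \frac{75}{\left(-71\right) \left(- \frac{25}{4}\right)} = \frac{75}{\frac{1775}{4}} = 75 \cdot \frac{4}{1775} = \frac{12}{71}$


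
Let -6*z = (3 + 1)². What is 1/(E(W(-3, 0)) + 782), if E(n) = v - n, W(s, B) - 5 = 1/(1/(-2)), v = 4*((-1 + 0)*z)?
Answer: 3/2369 ≈ 0.0012664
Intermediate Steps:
z = -8/3 (z = -(3 + 1)²/6 = -⅙*4² = -⅙*16 = -8/3 ≈ -2.6667)
v = 32/3 (v = 4*((-1 + 0)*(-8/3)) = 4*(-1*(-8/3)) = 4*(8/3) = 32/3 ≈ 10.667)
W(s, B) = 3 (W(s, B) = 5 + 1/(1/(-2)) = 5 + 1/(-½) = 5 - 2 = 3)
E(n) = 32/3 - n
1/(E(W(-3, 0)) + 782) = 1/((32/3 - 1*3) + 782) = 1/((32/3 - 3) + 782) = 1/(23/3 + 782) = 1/(2369/3) = 3/2369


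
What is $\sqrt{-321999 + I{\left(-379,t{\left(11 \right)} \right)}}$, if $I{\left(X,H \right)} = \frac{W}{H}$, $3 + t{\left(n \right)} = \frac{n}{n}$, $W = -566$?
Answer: $2 i \sqrt{80429} \approx 567.2 i$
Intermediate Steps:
$t{\left(n \right)} = -2$ ($t{\left(n \right)} = -3 + \frac{n}{n} = -3 + 1 = -2$)
$I{\left(X,H \right)} = - \frac{566}{H}$
$\sqrt{-321999 + I{\left(-379,t{\left(11 \right)} \right)}} = \sqrt{-321999 - \frac{566}{-2}} = \sqrt{-321999 - -283} = \sqrt{-321999 + 283} = \sqrt{-321716} = 2 i \sqrt{80429}$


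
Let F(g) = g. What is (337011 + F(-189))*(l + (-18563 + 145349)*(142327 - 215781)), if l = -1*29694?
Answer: -3136812688906236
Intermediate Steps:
l = -29694
(337011 + F(-189))*(l + (-18563 + 145349)*(142327 - 215781)) = (337011 - 189)*(-29694 + (-18563 + 145349)*(142327 - 215781)) = 336822*(-29694 + 126786*(-73454)) = 336822*(-29694 - 9312938844) = 336822*(-9312968538) = -3136812688906236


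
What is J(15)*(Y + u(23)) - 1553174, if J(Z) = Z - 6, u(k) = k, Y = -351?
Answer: -1556126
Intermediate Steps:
J(Z) = -6 + Z
J(15)*(Y + u(23)) - 1553174 = (-6 + 15)*(-351 + 23) - 1553174 = 9*(-328) - 1553174 = -2952 - 1553174 = -1556126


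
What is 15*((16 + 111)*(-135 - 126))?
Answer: -497205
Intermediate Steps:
15*((16 + 111)*(-135 - 126)) = 15*(127*(-261)) = 15*(-33147) = -497205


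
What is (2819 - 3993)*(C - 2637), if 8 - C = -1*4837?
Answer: -2592192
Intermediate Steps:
C = 4845 (C = 8 - (-1)*4837 = 8 - 1*(-4837) = 8 + 4837 = 4845)
(2819 - 3993)*(C - 2637) = (2819 - 3993)*(4845 - 2637) = -1174*2208 = -2592192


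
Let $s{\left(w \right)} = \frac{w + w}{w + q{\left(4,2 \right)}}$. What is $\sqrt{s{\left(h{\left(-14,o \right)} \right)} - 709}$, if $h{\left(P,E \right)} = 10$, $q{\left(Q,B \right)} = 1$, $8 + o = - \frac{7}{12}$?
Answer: $\frac{i \sqrt{85569}}{11} \approx 26.593 i$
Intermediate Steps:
$o = - \frac{103}{12}$ ($o = -8 - \frac{7}{12} = - \frac{103}{12} \approx -8.5833$)
$s{\left(w \right)} = \frac{2 w}{1 + w}$ ($s{\left(w \right)} = \frac{w + w}{w + 1} = \frac{2 w}{1 + w}$)
$\sqrt{s{\left(h{\left(-14,o \right)} \right)} - 709} = \sqrt{2 \cdot 10 \frac{1}{1 + 10} - 709} = \sqrt{2 \cdot 10 \cdot \frac{1}{11} - 709} = \sqrt{\frac{20}{11} - 709} = \sqrt{- \frac{7779}{11}} = \frac{i \sqrt{85569}}{11}$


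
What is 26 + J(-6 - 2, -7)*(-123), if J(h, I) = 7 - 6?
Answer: -97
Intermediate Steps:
J(h, I) = 1
26 + J(-6 - 2, -7)*(-123) = 26 + 1*(-123) = 26 - 123 = -97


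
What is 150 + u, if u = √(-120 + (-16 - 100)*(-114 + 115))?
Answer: 150 + 2*I*√59 ≈ 150.0 + 15.362*I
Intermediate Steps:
u = 2*I*√59 (u = √(-120 - 116*1) = √(-120 - 116) = √(-236) = 2*I*√59 ≈ 15.362*I)
150 + u = 150 + 2*I*√59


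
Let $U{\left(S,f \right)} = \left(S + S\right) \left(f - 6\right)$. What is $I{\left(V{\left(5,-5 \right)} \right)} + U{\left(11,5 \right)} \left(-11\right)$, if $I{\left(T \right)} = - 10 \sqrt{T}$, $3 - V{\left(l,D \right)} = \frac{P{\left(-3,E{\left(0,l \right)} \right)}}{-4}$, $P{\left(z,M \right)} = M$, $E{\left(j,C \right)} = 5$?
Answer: $242 - 5 \sqrt{17} \approx 221.38$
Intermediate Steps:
$V{\left(l,D \right)} = \frac{17}{4}$ ($V{\left(l,D \right)} = 3 - \frac{5}{-4} = 3 - 5 \left(- \frac{1}{4}\right) = 3 - - \frac{5}{4} = 3 + \frac{5}{4} = \frac{17}{4}$)
$U{\left(S,f \right)} = 2 S \left(-6 + f\right)$
$I{\left(V{\left(5,-5 \right)} \right)} + U{\left(11,5 \right)} \left(-11\right) = - 10 \sqrt{\frac{17}{4}} + 2 \cdot 11 \left(-6 + 5\right) \left(-11\right) = - 10 \frac{\sqrt{17}}{2} + 2 \cdot 11 \left(-1\right) \left(-11\right) = - 5 \sqrt{17} - -242 = - 5 \sqrt{17} + 242 = 242 - 5 \sqrt{17}$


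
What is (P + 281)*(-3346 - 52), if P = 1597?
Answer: -6381444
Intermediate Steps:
(P + 281)*(-3346 - 52) = (1597 + 281)*(-3346 - 52) = 1878*(-3398) = -6381444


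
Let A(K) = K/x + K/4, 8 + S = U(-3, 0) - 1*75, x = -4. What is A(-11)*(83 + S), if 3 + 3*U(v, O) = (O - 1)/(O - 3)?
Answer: 0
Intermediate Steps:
U(v, O) = -1 + (-1 + O)/(3*(-3 + O)) (U(v, O) = -1 + ((O - 1)/(O - 3))/3 = -1 + ((-1 + O)/(-3 + O))/3 = -1 + (-1 + O)/(3*(-3 + O)))
S = -755/9 (S = -8 + (2*(4 - 1*0)/(3*(-3 + 0)) - 1*75) = -8 + ((⅔)*(4 + 0)/(-3) - 75) = -8 + ((⅔)*(-⅓)*4 - 75) = -8 + (-8/9 - 75) = -8 - 683/9 = -755/9 ≈ -83.889)
A(K) = 0 (A(K) = K/(-4) + K/4 = K*(-¼) + K*(¼) = -K/4 + K/4 = 0)
A(-11)*(83 + S) = 0*(83 - 755/9) = 0*(-8/9) = 0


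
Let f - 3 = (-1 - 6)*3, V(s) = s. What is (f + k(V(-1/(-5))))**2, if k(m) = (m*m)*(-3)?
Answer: 205209/625 ≈ 328.33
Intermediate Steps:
k(m) = -3*m**2 (k(m) = m**2*(-3) = -3*m**2)
f = -18 (f = 3 + (-1 - 6)*3 = 3 - 7*3 = 3 - 21 = -18)
(f + k(V(-1/(-5))))**2 = (-18 - 3*(-1/(-5))**2)**2 = (-18 - 3*(-1*(-1/5))**2)**2 = (-18 - 3*(1/5)**2)**2 = (-18 - 3*1/25)**2 = (-18 - 3/25)**2 = (-453/25)**2 = 205209/625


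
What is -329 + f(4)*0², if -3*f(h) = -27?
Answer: -329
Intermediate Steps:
f(h) = 9 (f(h) = -⅓*(-27) = 9)
-329 + f(4)*0² = -329 + 9*0² = -329 + 9*0 = -329 + 0 = -329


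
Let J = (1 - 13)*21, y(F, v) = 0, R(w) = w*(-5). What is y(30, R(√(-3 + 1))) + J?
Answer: -252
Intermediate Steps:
R(w) = -5*w
J = -252 (J = -12*21 = -252)
y(30, R(√(-3 + 1))) + J = 0 - 252 = -252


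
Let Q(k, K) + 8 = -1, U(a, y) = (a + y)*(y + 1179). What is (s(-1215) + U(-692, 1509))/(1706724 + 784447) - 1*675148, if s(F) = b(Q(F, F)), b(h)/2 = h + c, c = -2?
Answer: -1681906922234/2491171 ≈ -6.7515e+5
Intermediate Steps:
U(a, y) = (1179 + y)*(a + y) (U(a, y) = (a + y)*(1179 + y) = (1179 + y)*(a + y))
Q(k, K) = -9 (Q(k, K) = -8 - 1 = -9)
b(h) = -4 + 2*h (b(h) = 2*(h - 2) = 2*(-2 + h) = -4 + 2*h)
s(F) = -22 (s(F) = -4 + 2*(-9) = -4 - 18 = -22)
(s(-1215) + U(-692, 1509))/(1706724 + 784447) - 1*675148 = (-22 + (1509² + 1179*(-692) + 1179*1509 - 692*1509))/(1706724 + 784447) - 1*675148 = (-22 + (2277081 - 815868 + 1779111 - 1044228))/2491171 - 675148 = (-22 + 2196096)*(1/2491171) - 675148 = 2196074*(1/2491171) - 675148 = 2196074/2491171 - 675148 = -1681906922234/2491171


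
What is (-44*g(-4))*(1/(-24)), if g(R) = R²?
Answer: 88/3 ≈ 29.333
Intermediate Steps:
(-44*g(-4))*(1/(-24)) = (-44*(-4)²)*(1/(-24)) = (-44*16)*(1*(-1/24)) = -704*(-1/24) = 88/3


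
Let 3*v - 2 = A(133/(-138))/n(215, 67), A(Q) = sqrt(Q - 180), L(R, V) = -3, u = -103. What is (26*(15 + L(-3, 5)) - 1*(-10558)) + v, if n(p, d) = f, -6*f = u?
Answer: 32612/3 + I*sqrt(3446274)/7107 ≈ 10871.0 + 0.26121*I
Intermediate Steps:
f = 103/6 (f = -1/6*(-103) = 103/6 ≈ 17.167)
n(p, d) = 103/6
A(Q) = sqrt(-180 + Q)
v = 2/3 + I*sqrt(3446274)/7107 (v = 2/3 + (sqrt(-180 + 133/(-138))/(103/6))/3 = 2/3 + (sqrt(-180 + 133*(-1/138))*(6/103))/3 = 2/3 + (sqrt(-180 - 133/138)*(6/103))/3 = 2/3 + (sqrt(-24973/138)*(6/103))/3 = 2/3 + ((I*sqrt(3446274)/138)*(6/103))/3 = 2/3 + (I*sqrt(3446274)/2369)/3 = 2/3 + I*sqrt(3446274)/7107 ≈ 0.66667 + 0.26121*I)
(26*(15 + L(-3, 5)) - 1*(-10558)) + v = (26*(15 - 3) - 1*(-10558)) + (2/3 + I*sqrt(3446274)/7107) = (26*12 + 10558) + (2/3 + I*sqrt(3446274)/7107) = (312 + 10558) + (2/3 + I*sqrt(3446274)/7107) = 10870 + (2/3 + I*sqrt(3446274)/7107) = 32612/3 + I*sqrt(3446274)/7107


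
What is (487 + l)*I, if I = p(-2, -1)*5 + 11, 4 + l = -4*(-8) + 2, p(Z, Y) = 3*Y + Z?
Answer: -7238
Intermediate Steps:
p(Z, Y) = Z + 3*Y
l = 30 (l = -4 + (-4*(-8) + 2) = -4 + (32 + 2) = -4 + 34 = 30)
I = -14 (I = (-2 + 3*(-1))*5 + 11 = (-2 - 3)*5 + 11 = -5*5 + 11 = -25 + 11 = -14)
(487 + l)*I = (487 + 30)*(-14) = 517*(-14) = -7238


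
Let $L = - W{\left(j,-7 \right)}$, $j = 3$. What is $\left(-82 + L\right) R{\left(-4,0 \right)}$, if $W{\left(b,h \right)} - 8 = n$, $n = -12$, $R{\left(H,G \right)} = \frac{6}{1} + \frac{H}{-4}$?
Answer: $-546$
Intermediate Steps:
$R{\left(H,G \right)} = 6 - \frac{H}{4}$ ($R{\left(H,G \right)} = 6 \cdot 1 + H \left(- \frac{1}{4}\right) = 6 - \frac{H}{4}$)
$W{\left(b,h \right)} = -4$ ($W{\left(b,h \right)} = 8 - 12 = -4$)
$L = 4$ ($L = \left(-1\right) \left(-4\right) = 4$)
$\left(-82 + L\right) R{\left(-4,0 \right)} = \left(-82 + 4\right) \left(6 - -1\right) = - 78 \left(6 + 1\right) = \left(-78\right) 7 = -546$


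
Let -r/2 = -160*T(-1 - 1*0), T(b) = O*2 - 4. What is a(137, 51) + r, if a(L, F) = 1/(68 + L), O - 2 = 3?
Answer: 393601/205 ≈ 1920.0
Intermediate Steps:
O = 5 (O = 2 + 3 = 5)
T(b) = 6 (T(b) = 5*2 - 4 = 10 - 4 = 6)
r = 1920 (r = -(-320)*6 = -2*(-960) = 1920)
a(137, 51) + r = 1/(68 + 137) + 1920 = 1/205 + 1920 = 393601/205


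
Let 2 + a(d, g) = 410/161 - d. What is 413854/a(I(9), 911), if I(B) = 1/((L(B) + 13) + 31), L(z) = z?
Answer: 3531416182/4503 ≈ 7.8424e+5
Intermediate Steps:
I(B) = 1/(44 + B) (I(B) = 1/((B + 13) + 31) = 1/((13 + B) + 31) = 1/(44 + B))
a(d, g) = 88/161 - d (a(d, g) = -2 + (410/161 - d) = 88/161 - d)
413854/a(I(9), 911) = 413854/(88/161 - 1/(44 + 9)) = 413854/(88/161 - 1/53) = 413854/(4503/8533) = 413854*(8533/4503) = 3531416182/4503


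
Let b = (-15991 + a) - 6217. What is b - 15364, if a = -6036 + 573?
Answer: -43035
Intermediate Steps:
a = -5463
b = -27671 (b = (-15991 - 5463) - 6217 = -21454 - 6217 = -27671)
b - 15364 = -27671 - 15364 = -43035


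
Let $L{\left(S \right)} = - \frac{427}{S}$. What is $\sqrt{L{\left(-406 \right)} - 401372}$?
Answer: $\frac{i \sqrt{1350211870}}{58} \approx 633.54 i$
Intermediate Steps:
$\sqrt{L{\left(-406 \right)} - 401372} = \sqrt{- \frac{427}{-406} - 401372} = \sqrt{\left(-427\right) \left(- \frac{1}{406}\right) - 401372} = \sqrt{\frac{61}{58} - 401372} = \sqrt{- \frac{23279515}{58}} = \frac{i \sqrt{1350211870}}{58}$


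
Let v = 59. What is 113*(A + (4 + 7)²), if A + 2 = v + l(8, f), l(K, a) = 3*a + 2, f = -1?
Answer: 20001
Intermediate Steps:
l(K, a) = 2 + 3*a
A = 56 (A = -2 + (59 + (2 + 3*(-1))) = -2 + (59 + (2 - 3)) = -2 + (59 - 1) = -2 + 58 = 56)
113*(A + (4 + 7)²) = 113*(56 + (4 + 7)²) = 113*(56 + 11²) = 113*(56 + 121) = 113*177 = 20001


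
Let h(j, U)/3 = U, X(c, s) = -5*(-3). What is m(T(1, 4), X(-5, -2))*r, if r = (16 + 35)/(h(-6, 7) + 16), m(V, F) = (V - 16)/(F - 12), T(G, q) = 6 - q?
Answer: -238/37 ≈ -6.4324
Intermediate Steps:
X(c, s) = 15
h(j, U) = 3*U
m(V, F) = (-16 + V)/(-12 + F)
r = 51/37 (r = (16 + 35)/(3*7 + 16) = 51/(21 + 16) = 51/37 ≈ 1.3784)
m(T(1, 4), X(-5, -2))*r = ((-16 + (6 - 1*4))/(-12 + 15))*(51/37) = ((-16 + (6 - 4))/3)*(51/37) = ((-16 + 2)/3)*(51/37) = ((1/3)*(-14))*(51/37) = -14/3*51/37 = -238/37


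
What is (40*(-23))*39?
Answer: -35880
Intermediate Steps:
(40*(-23))*39 = -920*39 = -35880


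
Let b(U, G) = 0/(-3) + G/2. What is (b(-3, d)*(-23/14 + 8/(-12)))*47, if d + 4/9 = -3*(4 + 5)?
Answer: 1126073/756 ≈ 1489.5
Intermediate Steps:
d = -247/9 (d = -4/9 - 3*(4 + 5) = -4/9 - 3*9 = -4/9 - 27 = -247/9 ≈ -27.444)
b(U, G) = G/2 (b(U, G) = 0*(-1/3) + G*(1/2) = 0 + G/2 = G/2)
(b(-3, d)*(-23/14 + 8/(-12)))*47 = (((1/2)*(-247/9))*(-23/14 + 8/(-12)))*47 = -247*(-23*1/14 + 8*(-1/12))/18*47 = -247*(-23/14 - 2/3)/18*47 = -247/18*(-97/42)*47 = (23959/756)*47 = 1126073/756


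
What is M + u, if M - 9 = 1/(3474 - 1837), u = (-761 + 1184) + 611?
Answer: 1707392/1637 ≈ 1043.0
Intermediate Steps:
u = 1034 (u = 423 + 611 = 1034)
M = 14734/1637 (M = 9 + 1/(3474 - 1837) = 9 + 1/1637 = 14734/1637 ≈ 9.0006)
M + u = 14734/1637 + 1034 = 1707392/1637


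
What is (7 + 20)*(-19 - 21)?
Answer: -1080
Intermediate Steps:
(7 + 20)*(-19 - 21) = 27*(-40) = -1080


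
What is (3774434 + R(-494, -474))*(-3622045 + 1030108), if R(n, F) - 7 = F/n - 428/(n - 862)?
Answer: -273056567068724475/27911 ≈ -9.7831e+12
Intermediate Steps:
R(n, F) = 7 - 428/(-862 + n) + F/n (R(n, F) = 7 + (F/n - 428/(n - 862)) = 7 + (F/n - 428/(-862 + n)) = 7 + (-428/(-862 + n) + F/n) = 7 - 428/(-862 + n) + F/n)
(3774434 + R(-494, -474))*(-3622045 + 1030108) = (3774434 + (-6462*(-494) - 862*(-474) + 7*(-494)**2 - 474*(-494))/((-494)*(-862 - 494)))*(-3622045 + 1030108) = (3774434 - 1/494*(3192228 + 408588 + 7*244036 + 234156)/(-1356))*(-2591937) = (3774434 - 1/494*(-1/1356)*(3192228 + 408588 + 1708252 + 234156))*(-2591937) = (3774434 - 1/494*(-1/1356)*5543224)*(-2591937) = (3774434 + 692903/83733)*(-2591937) = (316045375025/83733)*(-2591937) = -273056567068724475/27911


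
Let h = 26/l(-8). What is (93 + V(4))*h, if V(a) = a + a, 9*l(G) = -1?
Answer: -23634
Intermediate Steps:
l(G) = -⅑ (l(G) = (⅑)*(-1) = -⅑)
V(a) = 2*a
h = -234 (h = 26/(-⅑) = 26*(-9) = -234)
(93 + V(4))*h = (93 + 2*4)*(-234) = (93 + 8)*(-234) = 101*(-234) = -23634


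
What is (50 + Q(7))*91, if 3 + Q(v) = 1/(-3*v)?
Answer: 12818/3 ≈ 4272.7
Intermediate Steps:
Q(v) = -3 - 1/(3*v) (Q(v) = -3 + 1/(-3*v) = -3 - 1/(3*v))
(50 + Q(7))*91 = (50 + (-3 - 1/3/7))*91 = (50 + (-3 - 1/3*1/7))*91 = (50 + (-3 - 1/21))*91 = (50 - 64/21)*91 = (986/21)*91 = 12818/3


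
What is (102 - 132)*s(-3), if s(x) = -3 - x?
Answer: 0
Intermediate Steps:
(102 - 132)*s(-3) = (102 - 132)*(-3 - 1*(-3)) = -30*(-3 + 3) = -30*0 = 0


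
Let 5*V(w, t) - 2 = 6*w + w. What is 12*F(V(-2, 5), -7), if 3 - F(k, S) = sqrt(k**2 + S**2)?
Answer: -264/5 ≈ -52.800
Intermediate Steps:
V(w, t) = 2/5 + 7*w/5 (V(w, t) = 2/5 + (6*w + w)/5 = 2/5 + (7*w)/5 = 2/5 + 7*w/5)
F(k, S) = 3 - sqrt(S**2 + k**2) (F(k, S) = 3 - sqrt(k**2 + S**2) = 3 - sqrt(S**2 + k**2))
12*F(V(-2, 5), -7) = 12*(3 - sqrt((-7)**2 + (2/5 + (7/5)*(-2))**2)) = 12*(3 - sqrt(49 + (2/5 - 14/5)**2)) = 12*(3 - sqrt(49 + (-12/5)**2)) = 12*(3 - sqrt(49 + 144/25)) = 12*(3 - sqrt(1369/25)) = 12*(3 - 1*37/5) = 12*(3 - 37/5) = 12*(-22/5) = -264/5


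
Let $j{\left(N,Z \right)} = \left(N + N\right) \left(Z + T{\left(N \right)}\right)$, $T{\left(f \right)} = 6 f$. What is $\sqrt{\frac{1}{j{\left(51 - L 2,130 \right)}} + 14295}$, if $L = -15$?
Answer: $\frac{\sqrt{109842551357}}{2772} \approx 119.56$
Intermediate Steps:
$j{\left(N,Z \right)} = 2 N \left(Z + 6 N\right)$ ($j{\left(N,Z \right)} = \left(N + N\right) \left(Z + 6 N\right) = 2 N \left(Z + 6 N\right)$)
$\sqrt{\frac{1}{j{\left(51 - L 2,130 \right)}} + 14295} = \sqrt{\frac{1}{2 \left(51 - \left(-15\right) 2\right) \left(130 + 6 \left(51 - \left(-15\right) 2\right)\right)} + 14295} = \sqrt{\frac{1}{2 \left(51 - -30\right) \left(130 + 6 \left(51 - -30\right)\right)} + 14295} = \sqrt{\frac{1}{2 \left(51 + 30\right) \left(130 + 6 \left(51 + 30\right)\right)} + 14295} = \sqrt{\frac{1}{2 \cdot 81 \left(130 + 6 \cdot 81\right)} + 14295} = \sqrt{\frac{1}{2 \cdot 81 \left(130 + 486\right)} + 14295} = \sqrt{\frac{1}{2 \cdot 81 \cdot 616} + 14295} = \sqrt{\frac{1}{99792} + 14295} = \sqrt{\frac{1426526641}{99792}} = \frac{\sqrt{109842551357}}{2772}$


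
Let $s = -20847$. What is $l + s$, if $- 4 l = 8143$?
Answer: $- \frac{91531}{4} \approx -22883.0$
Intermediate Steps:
$l = - \frac{8143}{4}$ ($l = \left(- \frac{1}{4}\right) 8143 = - \frac{8143}{4} \approx -2035.8$)
$l + s = - \frac{8143}{4} - 20847 = - \frac{91531}{4}$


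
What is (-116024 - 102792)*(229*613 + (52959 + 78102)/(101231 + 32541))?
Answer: -1027266892415920/33443 ≈ -3.0717e+10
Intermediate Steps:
(-116024 - 102792)*(229*613 + (52959 + 78102)/(101231 + 32541)) = -218816*(140377 + 131061/133772) = -218816*18778643105/133772 = -1027266892415920/33443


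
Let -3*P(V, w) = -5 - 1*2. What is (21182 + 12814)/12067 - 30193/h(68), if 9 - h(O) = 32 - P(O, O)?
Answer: 1095124545/748154 ≈ 1463.8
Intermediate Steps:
P(V, w) = 7/3 (P(V, w) = -(-5 - 1*2)/3 = -(-5 - 2)/3 = -⅓*(-7) = 7/3)
h(O) = -62/3 (h(O) = 9 - (32 - 1*7/3) = 9 - (32 - 7/3) = 9 - 1*89/3 = 9 - 89/3 = -62/3)
(21182 + 12814)/12067 - 30193/h(68) = (21182 + 12814)/12067 - 30193/(-62/3) = 33996*(1/12067) - 30193*(-3/62) = 33996/12067 + 90579/62 = 1095124545/748154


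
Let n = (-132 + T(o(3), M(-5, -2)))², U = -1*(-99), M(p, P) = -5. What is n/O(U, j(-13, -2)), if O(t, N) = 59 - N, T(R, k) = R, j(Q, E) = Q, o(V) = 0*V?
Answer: 242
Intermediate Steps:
o(V) = 0
U = 99
n = 17424 (n = (-132 + 0)² = (-132)² = 17424)
n/O(U, j(-13, -2)) = 17424/(59 - 1*(-13)) = 17424/(59 + 13) = 17424/72 = 17424*(1/72) = 242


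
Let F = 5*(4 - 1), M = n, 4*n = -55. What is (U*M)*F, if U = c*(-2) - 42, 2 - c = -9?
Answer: 13200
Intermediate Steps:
c = 11 (c = 2 - 1*(-9) = 2 + 9 = 11)
n = -55/4 (n = (¼)*(-55) = -55/4 ≈ -13.750)
U = -64 (U = 11*(-2) - 42 = -22 - 42 = -64)
M = -55/4 ≈ -13.750
F = 15 (F = 5*3 = 15)
(U*M)*F = -64*(-55/4)*15 = 880*15 = 13200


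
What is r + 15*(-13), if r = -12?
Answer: -207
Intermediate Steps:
r + 15*(-13) = -12 + 15*(-13) = -12 - 195 = -207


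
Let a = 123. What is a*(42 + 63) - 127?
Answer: 12788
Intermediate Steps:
a*(42 + 63) - 127 = 123*(42 + 63) - 127 = 123*105 - 127 = 12915 - 127 = 12788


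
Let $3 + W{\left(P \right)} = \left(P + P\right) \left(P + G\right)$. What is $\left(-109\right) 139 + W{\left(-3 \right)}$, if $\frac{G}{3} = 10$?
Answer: $-15316$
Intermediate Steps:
$G = 30$ ($G = 3 \cdot 10 = 30$)
$W{\left(P \right)} = -3 + 2 P \left(30 + P\right)$ ($W{\left(P \right)} = -3 + \left(P + P\right) \left(P + 30\right) = -3 + 2 P \left(30 + P\right)$)
$\left(-109\right) 139 + W{\left(-3 \right)} = \left(-109\right) 139 + \left(-3 + 2 \left(-3\right)^{2} + 60 \left(-3\right)\right) = -15151 - 165 = -15316$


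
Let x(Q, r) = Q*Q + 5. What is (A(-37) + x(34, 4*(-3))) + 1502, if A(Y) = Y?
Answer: 2626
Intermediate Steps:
x(Q, r) = 5 + Q² (x(Q, r) = Q² + 5 = 5 + Q²)
(A(-37) + x(34, 4*(-3))) + 1502 = (-37 + (5 + 34²)) + 1502 = (-37 + (5 + 1156)) + 1502 = (-37 + 1161) + 1502 = 1124 + 1502 = 2626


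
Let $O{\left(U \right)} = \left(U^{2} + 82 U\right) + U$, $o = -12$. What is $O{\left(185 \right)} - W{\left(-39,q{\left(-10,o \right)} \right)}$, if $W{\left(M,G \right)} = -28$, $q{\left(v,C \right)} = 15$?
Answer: $49608$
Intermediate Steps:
$O{\left(U \right)} = U^{2} + 83 U$
$O{\left(185 \right)} - W{\left(-39,q{\left(-10,o \right)} \right)} = 185 \left(83 + 185\right) - -28 = 185 \cdot 268 + 28 = 49580 + 28 = 49608$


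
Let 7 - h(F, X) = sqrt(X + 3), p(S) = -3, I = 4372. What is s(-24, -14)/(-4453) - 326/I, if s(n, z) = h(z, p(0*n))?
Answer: -741141/9734258 ≈ -0.076137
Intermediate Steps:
h(F, X) = 7 - sqrt(3 + X) (h(F, X) = 7 - sqrt(X + 3) = 7 - sqrt(3 + X))
s(n, z) = 7 (s(n, z) = 7 - sqrt(3 - 3) = 7 - sqrt(0) = 7 - 1*0 = 7 + 0 = 7)
s(-24, -14)/(-4453) - 326/I = 7/(-4453) - 326/4372 = 7*(-1/4453) - 326*1/4372 = -7/4453 - 163/2186 = -741141/9734258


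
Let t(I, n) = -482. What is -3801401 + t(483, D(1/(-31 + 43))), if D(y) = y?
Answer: -3801883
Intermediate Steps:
-3801401 + t(483, D(1/(-31 + 43))) = -3801401 - 482 = -3801883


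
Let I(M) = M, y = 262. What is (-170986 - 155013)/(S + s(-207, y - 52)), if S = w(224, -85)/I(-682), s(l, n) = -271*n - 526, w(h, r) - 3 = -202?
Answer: 222331318/39171153 ≈ 5.6759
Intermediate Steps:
w(h, r) = -199 (w(h, r) = 3 - 202 = -199)
s(l, n) = -526 - 271*n
S = 199/682 (S = -199/(-682) = -199*(-1/682) = 199/682 ≈ 0.29179)
(-170986 - 155013)/(S + s(-207, y - 52)) = (-170986 - 155013)/(199/682 + (-526 - 271*(262 - 52))) = -325999/(199/682 + (-526 - 271*210)) = -325999/(199/682 + (-526 - 56910)) = -325999/(199/682 - 57436) = -325999/(-39171153/682) = -325999*(-682/39171153) = 222331318/39171153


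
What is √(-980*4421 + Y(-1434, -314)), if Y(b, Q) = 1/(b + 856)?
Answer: I*√5008462482/34 ≈ 2081.5*I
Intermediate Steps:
Y(b, Q) = 1/(856 + b)
√(-980*4421 + Y(-1434, -314)) = √(-980*4421 + 1/(856 - 1434)) = √(-4332580 + 1/(-578)) = √(-4332580 - 1/578) = √(-2504231241/578) = I*√5008462482/34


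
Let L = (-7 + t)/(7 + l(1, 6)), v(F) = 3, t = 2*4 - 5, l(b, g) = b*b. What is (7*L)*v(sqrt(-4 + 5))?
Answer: -21/2 ≈ -10.500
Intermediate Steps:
l(b, g) = b**2
t = 3 (t = 8 - 5 = 3)
L = -1/2 (L = (-7 + 3)/(7 + 1**2) = -4/(7 + 1) = -4/8 = -4*1/8 = -1/2 ≈ -0.50000)
(7*L)*v(sqrt(-4 + 5)) = (7*(-1/2))*3 = -7/2*3 = -21/2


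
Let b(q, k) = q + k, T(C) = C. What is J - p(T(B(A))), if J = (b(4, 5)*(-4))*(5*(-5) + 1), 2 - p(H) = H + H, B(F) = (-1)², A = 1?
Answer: 864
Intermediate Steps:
B(F) = 1
p(H) = 2 - 2*H (p(H) = 2 - (H + H) = 2 - 2*H)
b(q, k) = k + q
J = 864 (J = ((5 + 4)*(-4))*(5*(-5) + 1) = (9*(-4))*(-25 + 1) = -36*(-24) = 864)
J - p(T(B(A))) = 864 - (2 - 2*1) = 864 - (2 - 2) = 864 - 1*0 = 864 + 0 = 864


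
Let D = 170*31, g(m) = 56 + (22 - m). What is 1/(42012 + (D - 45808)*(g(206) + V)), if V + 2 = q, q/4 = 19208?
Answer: -1/3109303664 ≈ -3.2162e-10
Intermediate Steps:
q = 76832 (q = 4*19208 = 76832)
V = 76830 (V = -2 + 76832 = 76830)
g(m) = 78 - m
D = 5270
1/(42012 + (D - 45808)*(g(206) + V)) = 1/(42012 + (5270 - 45808)*((78 - 1*206) + 76830)) = 1/(42012 - 40538*((78 - 206) + 76830)) = 1/(42012 - 40538*(-128 + 76830)) = 1/(42012 - 40538*76702) = 1/(42012 - 3109345676) = 1/(-3109303664) = -1/3109303664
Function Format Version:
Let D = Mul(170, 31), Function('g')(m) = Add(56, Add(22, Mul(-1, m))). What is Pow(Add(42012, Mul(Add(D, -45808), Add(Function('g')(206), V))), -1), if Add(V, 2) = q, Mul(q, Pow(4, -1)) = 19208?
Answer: Rational(-1, 3109303664) ≈ -3.2162e-10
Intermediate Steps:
q = 76832 (q = Mul(4, 19208) = 76832)
V = 76830 (V = Add(-2, 76832) = 76830)
Function('g')(m) = Add(78, Mul(-1, m))
D = 5270
Pow(Add(42012, Mul(Add(D, -45808), Add(Function('g')(206), V))), -1) = Pow(Add(42012, Mul(Add(5270, -45808), Add(Add(78, Mul(-1, 206)), 76830))), -1) = Pow(Add(42012, Mul(-40538, Add(Add(78, -206), 76830))), -1) = Pow(Add(42012, Mul(-40538, Add(-128, 76830))), -1) = Pow(Add(42012, Mul(-40538, 76702)), -1) = Pow(Add(42012, -3109345676), -1) = Pow(-3109303664, -1) = Rational(-1, 3109303664)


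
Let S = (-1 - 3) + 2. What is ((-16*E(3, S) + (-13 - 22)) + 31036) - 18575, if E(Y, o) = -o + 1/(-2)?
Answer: 12402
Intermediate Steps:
S = -2 (S = -4 + 2 = -2)
E(Y, o) = -½ - o (E(Y, o) = -o - ½ = -½ - o)
((-16*E(3, S) + (-13 - 22)) + 31036) - 18575 = ((-16*(-½ - 1*(-2)) + (-13 - 22)) + 31036) - 18575 = ((-16*(-½ + 2) - 35) + 31036) - 18575 = ((-16*3/2 - 35) + 31036) - 18575 = ((-24 - 35) + 31036) - 18575 = (-59 + 31036) - 18575 = 30977 - 18575 = 12402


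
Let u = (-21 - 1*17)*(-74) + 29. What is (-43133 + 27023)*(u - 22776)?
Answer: 321152850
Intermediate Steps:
u = 2841 (u = (-21 - 17)*(-74) + 29 = -38*(-74) + 29 = 2812 + 29 = 2841)
(-43133 + 27023)*(u - 22776) = (-43133 + 27023)*(2841 - 22776) = -16110*(-19935) = 321152850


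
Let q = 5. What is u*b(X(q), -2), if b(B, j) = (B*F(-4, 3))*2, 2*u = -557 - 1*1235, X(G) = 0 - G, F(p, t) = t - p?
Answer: 62720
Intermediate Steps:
X(G) = -G
u = -896 (u = (-557 - 1*1235)/2 = (-557 - 1235)/2 = (½)*(-1792) = -896)
b(B, j) = 14*B (b(B, j) = (B*(3 - 1*(-4)))*2 = (B*(3 + 4))*2 = (B*7)*2 = (7*B)*2 = 14*B)
u*b(X(q), -2) = -12544*(-1*5) = -12544*(-5) = -896*(-70) = 62720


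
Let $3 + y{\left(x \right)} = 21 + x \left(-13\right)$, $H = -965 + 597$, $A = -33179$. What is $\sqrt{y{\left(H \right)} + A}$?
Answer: $3 i \sqrt{3153} \approx 168.45 i$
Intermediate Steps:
$H = -368$
$y{\left(x \right)} = 18 - 13 x$ ($y{\left(x \right)} = -3 + \left(21 + x \left(-13\right)\right) = -3 - \left(-21 + 13 x\right) = 18 - 13 x$)
$\sqrt{y{\left(H \right)} + A} = \sqrt{\left(18 - -4784\right) - 33179} = \sqrt{\left(18 + 4784\right) - 33179} = \sqrt{4802 - 33179} = \sqrt{-28377} = 3 i \sqrt{3153}$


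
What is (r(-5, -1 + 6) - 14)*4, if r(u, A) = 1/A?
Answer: -276/5 ≈ -55.200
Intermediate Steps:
(r(-5, -1 + 6) - 14)*4 = (1/(-1 + 6) - 14)*4 = (1/5 - 14)*4 = -69/5*4 = -276/5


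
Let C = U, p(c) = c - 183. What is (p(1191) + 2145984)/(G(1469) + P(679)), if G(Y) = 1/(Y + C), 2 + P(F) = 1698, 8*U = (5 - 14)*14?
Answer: 1040038708/821571 ≈ 1265.9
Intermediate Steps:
p(c) = -183 + c
U = -63/4 (U = ((5 - 14)*14)/8 = (-9*14)/8 = (⅛)*(-126) = -63/4 ≈ -15.750)
C = -63/4 ≈ -15.750
P(F) = 1696 (P(F) = -2 + 1698 = 1696)
G(Y) = 1/(-63/4 + Y) (G(Y) = 1/(Y - 63/4) = 1/(-63/4 + Y))
(p(1191) + 2145984)/(G(1469) + P(679)) = ((-183 + 1191) + 2145984)/(4/(-63 + 4*1469) + 1696) = (1008 + 2145984)/(4/(-63 + 5876) + 1696) = 2146992/(4/5813 + 1696) = 2146992/(9858852/5813) = 2146992*(5813/9858852) = 1040038708/821571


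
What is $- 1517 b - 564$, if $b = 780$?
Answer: $-1183824$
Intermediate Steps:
$- 1517 b - 564 = \left(-1517\right) 780 - 564 = -1183260 - 564 = -1183824$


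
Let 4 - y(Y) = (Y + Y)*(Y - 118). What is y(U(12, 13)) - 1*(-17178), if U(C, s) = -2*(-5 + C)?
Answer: 13486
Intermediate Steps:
U(C, s) = 10 - 2*C
y(Y) = 4 - 2*Y*(-118 + Y) (y(Y) = 4 - (Y + Y)*(Y - 118) = 4 - 2*Y*(-118 + Y))
y(U(12, 13)) - 1*(-17178) = (4 - 2*(10 - 2*12)**2 + 236*(10 - 2*12)) - 1*(-17178) = (4 - 2*(10 - 24)**2 + 236*(10 - 24)) + 17178 = (4 - 2*(-14)**2 + 236*(-14)) + 17178 = (4 - 2*196 - 3304) + 17178 = (4 - 392 - 3304) + 17178 = -3692 + 17178 = 13486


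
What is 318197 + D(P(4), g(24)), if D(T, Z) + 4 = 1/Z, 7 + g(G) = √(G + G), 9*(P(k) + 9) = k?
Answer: 318186 - 4*√3 ≈ 3.1818e+5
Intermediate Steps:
P(k) = -9 + k/9
g(G) = -7 + √2*√G (g(G) = -7 + √(G + G) = -7 + √(2*G) = -7 + √2*√G)
D(T, Z) = -4 + 1/Z
318197 + D(P(4), g(24)) = 318197 + (-4 + 1/(-7 + √2*√24)) = 318197 + (-4 + 1/(-7 + √2*(2*√6))) = 318197 + (-4 + 1/(-7 + 4*√3)) = 318193 + 1/(-7 + 4*√3)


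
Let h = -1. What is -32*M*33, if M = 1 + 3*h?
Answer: 2112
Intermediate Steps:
M = -2 (M = 1 + 3*(-1) = 1 - 3 = -2)
-32*M*33 = -32*(-2)*33 = 64*33 = 2112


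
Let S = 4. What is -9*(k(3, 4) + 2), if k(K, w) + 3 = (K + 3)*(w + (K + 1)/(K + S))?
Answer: -1665/7 ≈ -237.86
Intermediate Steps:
k(K, w) = -3 + (3 + K)*(w + (1 + K)/(4 + K)) (k(K, w) = -3 + (K + 3)*(w + (K + 1)/(K + 4)) = -3 + (3 + K)*(w + (1 + K)/(4 + K)))
-9*(k(3, 4) + 2) = -9*((-9 + 3 + 3**2 + 12*4 + 4*3**2 + 7*3*4)/(4 + 3) + 2) = -9*((-9 + 3 + 9 + 48 + 4*9 + 84)/7 + 2) = -9*((-9 + 3 + 9 + 48 + 36 + 84)/7 + 2) = -9*((1/7)*171 + 2) = -9*(171/7 + 2) = -9*185/7 = -1665/7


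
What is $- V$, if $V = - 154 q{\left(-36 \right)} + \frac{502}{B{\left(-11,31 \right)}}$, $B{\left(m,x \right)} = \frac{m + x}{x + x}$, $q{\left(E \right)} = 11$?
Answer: $\frac{689}{5} \approx 137.8$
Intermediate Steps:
$B{\left(m,x \right)} = \frac{m + x}{2 x}$
$V = - \frac{689}{5}$ ($V = \left(-154\right) 11 + \frac{502}{\frac{1}{2} \cdot \frac{1}{31} \left(-11 + 31\right)} = -1694 + \frac{502}{\frac{1}{2} \cdot \frac{1}{31} \cdot 20} = -1694 + \frac{502}{\frac{10}{31}} = -1694 + 502 \cdot \frac{31}{10} = -1694 + \frac{7781}{5} = - \frac{689}{5} \approx -137.8$)
$- V = \left(-1\right) \left(- \frac{689}{5}\right) = \frac{689}{5}$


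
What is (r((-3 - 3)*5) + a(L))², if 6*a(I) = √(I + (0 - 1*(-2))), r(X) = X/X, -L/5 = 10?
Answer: -⅓ + 4*I*√3/3 ≈ -0.33333 + 2.3094*I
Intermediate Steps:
L = -50 (L = -5*10 = -50)
r(X) = 1
a(I) = √(2 + I)/6 (a(I) = √(I + (0 - 1*(-2)))/6 = √(I + (0 + 2))/6 = √(I + 2)/6 = √(2 + I)/6)
(r((-3 - 3)*5) + a(L))² = (1 + √(2 - 50)/6)² = (1 + √(-48)/6)² = (1 + (4*I*√3)/6)² = (1 + 2*I*√3/3)²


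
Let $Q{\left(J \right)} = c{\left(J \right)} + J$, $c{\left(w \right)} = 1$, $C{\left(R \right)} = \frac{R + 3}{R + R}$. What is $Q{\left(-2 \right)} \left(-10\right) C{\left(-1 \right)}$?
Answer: $-10$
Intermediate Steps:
$C{\left(R \right)} = \frac{3 + R}{2 R}$
$Q{\left(J \right)} = 1 + J$
$Q{\left(-2 \right)} \left(-10\right) C{\left(-1 \right)} = \left(1 - 2\right) \left(-10\right) \frac{3 - 1}{2 \left(-1\right)} = \left(-1\right) \left(-10\right) \frac{1}{2} \left(-1\right) 2 = 10 \left(-1\right) = -10$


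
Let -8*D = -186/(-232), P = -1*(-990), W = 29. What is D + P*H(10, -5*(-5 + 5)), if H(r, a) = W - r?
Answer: 17455587/928 ≈ 18810.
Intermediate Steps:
H(r, a) = 29 - r
P = 990
D = -93/928 (D = -(-93)/(4*(-232)) = -(-93)*(-1)/(4*232) = -1/8*93/116 = -93/928 ≈ -0.10022)
D + P*H(10, -5*(-5 + 5)) = -93/928 + 990*(29 - 1*10) = -93/928 + 990*(29 - 10) = -93/928 + 990*19 = -93/928 + 18810 = 17455587/928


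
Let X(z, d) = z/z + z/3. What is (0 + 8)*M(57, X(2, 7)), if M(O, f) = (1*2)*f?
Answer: 80/3 ≈ 26.667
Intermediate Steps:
X(z, d) = 1 + z/3 (X(z, d) = 1 + z*(1/3) = 1 + z/3)
M(O, f) = 2*f
(0 + 8)*M(57, X(2, 7)) = (0 + 8)*(2*(1 + (1/3)*2)) = 8*(2*(1 + 2/3)) = 8*(2*(5/3)) = 8*(10/3) = 80/3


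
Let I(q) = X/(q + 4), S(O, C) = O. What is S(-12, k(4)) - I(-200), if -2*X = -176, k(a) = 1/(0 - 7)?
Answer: -566/49 ≈ -11.551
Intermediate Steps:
k(a) = -⅐ (k(a) = 1/(-7) = -⅐)
X = 88 (X = -½*(-176) = 88)
I(q) = 88/(4 + q) (I(q) = 88/(q + 4) = 88/(4 + q))
S(-12, k(4)) - I(-200) = -12 - 88/(4 - 200) = -12 - 88/(-196) = -12 - 88*(-1)/196 = -12 - 1*(-22/49) = -12 + 22/49 = -566/49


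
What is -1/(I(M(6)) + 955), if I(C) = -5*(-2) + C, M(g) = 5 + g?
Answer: -1/976 ≈ -0.0010246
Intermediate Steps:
I(C) = 10 + C
-1/(I(M(6)) + 955) = -1/((10 + (5 + 6)) + 955) = -1/((10 + 11) + 955) = -1/(21 + 955) = -1/976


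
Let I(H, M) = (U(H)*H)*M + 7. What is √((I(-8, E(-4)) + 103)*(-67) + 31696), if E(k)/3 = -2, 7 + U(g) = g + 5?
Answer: √56486 ≈ 237.67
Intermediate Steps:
U(g) = -2 + g (U(g) = -7 + (g + 5) = -7 + (5 + g) = -2 + g)
E(k) = -6 (E(k) = 3*(-2) = -6)
I(H, M) = 7 + H*M*(-2 + H) (I(H, M) = ((-2 + H)*H)*M + 7 = (H*(-2 + H))*M + 7 = H*M*(-2 + H) + 7 = 7 + H*M*(-2 + H))
√((I(-8, E(-4)) + 103)*(-67) + 31696) = √(((7 - 8*(-6)*(-2 - 8)) + 103)*(-67) + 31696) = √(((7 - 8*(-6)*(-10)) + 103)*(-67) + 31696) = √(((7 - 480) + 103)*(-67) + 31696) = √((-473 + 103)*(-67) + 31696) = √(-370*(-67) + 31696) = √(24790 + 31696) = √56486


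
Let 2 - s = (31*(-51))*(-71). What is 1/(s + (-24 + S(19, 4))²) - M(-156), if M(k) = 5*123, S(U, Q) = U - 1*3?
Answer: -68993776/112185 ≈ -615.00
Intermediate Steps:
S(U, Q) = -3 + U (S(U, Q) = U - 3 = -3 + U)
M(k) = 615
s = -112249 (s = 2 - 31*(-51)*(-71) = 2 - (-1581)*(-71) = 2 - 1*112251 = 2 - 112251 = -112249)
1/(s + (-24 + S(19, 4))²) - M(-156) = 1/(-112249 + (-24 + (-3 + 19))²) - 1*615 = 1/(-112249 + (-24 + 16)²) - 615 = 1/(-112249 + (-8)²) - 615 = 1/(-112249 + 64) - 615 = 1/(-112185) - 615 = -1/112185 - 615 = -68993776/112185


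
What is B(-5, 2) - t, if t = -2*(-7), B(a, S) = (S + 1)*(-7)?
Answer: -35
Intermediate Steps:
B(a, S) = -7 - 7*S (B(a, S) = (1 + S)*(-7) = -7 - 7*S)
t = 14
B(-5, 2) - t = (-7 - 7*2) - 1*14 = (-7 - 14) - 14 = -21 - 14 = -35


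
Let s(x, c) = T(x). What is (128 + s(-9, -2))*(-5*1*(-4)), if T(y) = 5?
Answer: 2660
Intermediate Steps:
s(x, c) = 5
(128 + s(-9, -2))*(-5*1*(-4)) = (128 + 5)*(-5*1*(-4)) = 133*(-5*(-4)) = 133*20 = 2660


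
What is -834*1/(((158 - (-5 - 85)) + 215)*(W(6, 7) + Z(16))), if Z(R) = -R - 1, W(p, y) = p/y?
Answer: 5838/52319 ≈ 0.11158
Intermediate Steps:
Z(R) = -1 - R
-834*1/(((158 - (-5 - 85)) + 215)*(W(6, 7) + Z(16))) = -834*1/((6/7 + (-1 - 1*16))*((158 - (-5 - 85)) + 215)) = -834*1/((6*(1/7) + (-1 - 16))*((158 - 1*(-90)) + 215)) = -834*1/((6/7 - 17)*((158 + 90) + 215)) = -834*(-7/(113*(248 + 215))) = -834/((-113/7*463)) = -834/(-52319/7) = -834*(-7/52319) = 5838/52319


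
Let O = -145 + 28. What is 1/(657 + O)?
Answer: 1/540 ≈ 0.0018519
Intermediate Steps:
O = -117
1/(657 + O) = 1/(657 - 117) = 1/540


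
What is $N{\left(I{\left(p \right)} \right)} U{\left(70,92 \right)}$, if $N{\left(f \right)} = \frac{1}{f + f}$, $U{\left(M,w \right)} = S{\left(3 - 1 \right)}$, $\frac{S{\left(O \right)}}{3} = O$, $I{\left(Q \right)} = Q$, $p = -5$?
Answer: $- \frac{3}{5} \approx -0.6$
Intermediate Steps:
$S{\left(O \right)} = 3 O$
$U{\left(M,w \right)} = 6$ ($U{\left(M,w \right)} = 3 \left(3 - 1\right) = 3 \cdot 2 = 6$)
$N{\left(f \right)} = \frac{1}{2 f}$
$N{\left(I{\left(p \right)} \right)} U{\left(70,92 \right)} = \frac{1}{2 \left(-5\right)} 6 = \frac{1}{2} \left(- \frac{1}{5}\right) 6 = \left(- \frac{1}{10}\right) 6 = - \frac{3}{5}$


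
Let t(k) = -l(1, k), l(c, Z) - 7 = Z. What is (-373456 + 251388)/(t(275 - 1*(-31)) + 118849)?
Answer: -30517/29634 ≈ -1.0298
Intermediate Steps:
l(c, Z) = 7 + Z
t(k) = -7 - k (t(k) = -(7 + k) = -7 - k)
(-373456 + 251388)/(t(275 - 1*(-31)) + 118849) = (-373456 + 251388)/((-7 - (275 - 1*(-31))) + 118849) = -122068/((-7 - (275 + 31)) + 118849) = -122068/((-7 - 1*306) + 118849) = -122068/((-7 - 306) + 118849) = -122068/(-313 + 118849) = -122068/118536 = -122068*1/118536 = -30517/29634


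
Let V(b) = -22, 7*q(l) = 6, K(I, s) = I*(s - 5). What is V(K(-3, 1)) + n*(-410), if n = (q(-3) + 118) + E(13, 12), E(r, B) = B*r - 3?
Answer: -780384/7 ≈ -1.1148e+5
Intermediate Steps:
E(r, B) = -3 + B*r
K(I, s) = I*(-5 + s)
q(l) = 6/7 (q(l) = (⅐)*6 = 6/7)
n = 1903/7 (n = (6/7 + 118) + (-3 + 12*13) = 832/7 + (-3 + 156) = 832/7 + 153 = 1903/7 ≈ 271.86)
V(K(-3, 1)) + n*(-410) = -22 + (1903/7)*(-410) = -22 - 780230/7 = -780384/7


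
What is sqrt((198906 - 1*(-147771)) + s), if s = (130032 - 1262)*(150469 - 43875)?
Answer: sqrt(13726456057) ≈ 1.1716e+5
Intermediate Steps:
s = 13726109380 (s = 128770*106594 = 13726109380)
sqrt((198906 - 1*(-147771)) + s) = sqrt((198906 - 1*(-147771)) + 13726109380) = sqrt((198906 + 147771) + 13726109380) = sqrt(346677 + 13726109380) = sqrt(13726456057)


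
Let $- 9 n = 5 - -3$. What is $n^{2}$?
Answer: $\frac{64}{81} \approx 0.79012$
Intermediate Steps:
$n = - \frac{8}{9}$ ($n = - \frac{5 - -3}{9} = - \frac{5 + \left(-4 + 7\right)}{9} = - \frac{5 + 3}{9} = \left(- \frac{1}{9}\right) 8 = - \frac{8}{9} \approx -0.88889$)
$n^{2} = \left(- \frac{8}{9}\right)^{2} = \frac{64}{81}$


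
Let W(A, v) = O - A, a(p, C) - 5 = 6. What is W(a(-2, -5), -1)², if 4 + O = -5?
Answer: 400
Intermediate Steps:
O = -9 (O = -4 - 5 = -9)
a(p, C) = 11 (a(p, C) = 5 + 6 = 11)
W(A, v) = -9 - A
W(a(-2, -5), -1)² = (-9 - 1*11)² = (-9 - 11)² = (-20)² = 400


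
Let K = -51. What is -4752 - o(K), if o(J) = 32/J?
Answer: -242320/51 ≈ -4751.4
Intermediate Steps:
-4752 - o(K) = -4752 - 32/(-51) = -4752 - 32*(-1)/51 = -4752 - 1*(-32/51) = -4752 + 32/51 = -242320/51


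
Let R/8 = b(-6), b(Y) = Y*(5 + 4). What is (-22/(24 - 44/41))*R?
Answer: 97416/235 ≈ 414.54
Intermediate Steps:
b(Y) = 9*Y (b(Y) = Y*9 = 9*Y)
R = -432 (R = 8*(9*(-6)) = 8*(-54) = -432)
(-22/(24 - 44/41))*R = (-22/(24 - 44/41))*(-432) = (-22/(940/41))*(-432) = ((41/940)*(-22))*(-432) = -451/470*(-432) = 97416/235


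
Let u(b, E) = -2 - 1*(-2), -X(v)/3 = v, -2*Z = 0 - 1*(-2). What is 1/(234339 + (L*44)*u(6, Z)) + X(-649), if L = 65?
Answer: 456258034/234339 ≈ 1947.0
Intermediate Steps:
Z = -1 (Z = -(0 - 1*(-2))/2 = -(0 + 2)/2 = -½*2 = -1)
X(v) = -3*v
u(b, E) = 0 (u(b, E) = -2 + 2 = 0)
1/(234339 + (L*44)*u(6, Z)) + X(-649) = 1/(234339 + (65*44)*0) - 3*(-649) = 1/(234339 + 2860*0) + 1947 = 1/(234339 + 0) + 1947 = 1/234339 + 1947 = 456258034/234339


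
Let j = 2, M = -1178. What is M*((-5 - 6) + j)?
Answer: 10602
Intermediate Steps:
M*((-5 - 6) + j) = -1178*((-5 - 6) + 2) = -1178*(-11 + 2) = -1178*(-9) = 10602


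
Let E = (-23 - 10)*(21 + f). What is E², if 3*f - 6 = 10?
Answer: 755161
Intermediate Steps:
f = 16/3 (f = 2 + (⅓)*10 = 2 + 10/3 = 16/3 ≈ 5.3333)
E = -869 (E = (-23 - 10)*(21 + 16/3) = -33*79/3 = -869)
E² = (-869)² = 755161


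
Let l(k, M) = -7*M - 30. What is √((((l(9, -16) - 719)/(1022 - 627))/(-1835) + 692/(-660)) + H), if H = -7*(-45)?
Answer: √7184854845080319/4783845 ≈ 17.719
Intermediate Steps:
l(k, M) = -30 - 7*M
H = 315
√((((l(9, -16) - 719)/(1022 - 627))/(-1835) + 692/(-660)) + H) = √(((((-30 - 7*(-16)) - 719)/(1022 - 627))/(-1835) + 692/(-660)) + 315) = √(((((-30 + 112) - 719)/395)*(-1/1835) + 692*(-1/660)) + 315) = √((((82 - 719)*(1/395))*(-1/1835) - 173/165) + 315) = √((-637*1/395*(-1/1835) - 173/165) + 315) = √((-637/395*(-1/1835) - 173/165) + 315) = √((637/724825 - 173/165) + 315) = √(-25057924/23919225 + 315) = √(7509497951/23919225) = √7184854845080319/4783845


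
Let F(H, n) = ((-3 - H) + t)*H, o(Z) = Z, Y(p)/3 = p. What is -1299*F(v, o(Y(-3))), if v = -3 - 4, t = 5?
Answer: 81837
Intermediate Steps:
Y(p) = 3*p
v = -7
F(H, n) = H*(2 - H) (F(H, n) = ((-3 - H) + 5)*H = (2 - H)*H = H*(2 - H))
-1299*F(v, o(Y(-3))) = -(-9093)*(2 - 1*(-7)) = -(-9093)*(2 + 7) = -(-9093)*9 = -1299*(-63) = 81837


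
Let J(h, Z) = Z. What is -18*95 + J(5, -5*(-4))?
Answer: -1690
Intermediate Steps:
-18*95 + J(5, -5*(-4)) = -18*95 - 5*(-4) = -1710 + 20 = -1690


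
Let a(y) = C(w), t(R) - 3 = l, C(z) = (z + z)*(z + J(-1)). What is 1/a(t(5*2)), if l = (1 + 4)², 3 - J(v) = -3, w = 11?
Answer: 1/374 ≈ 0.0026738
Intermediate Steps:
J(v) = 6 (J(v) = 3 - 1*(-3) = 3 + 3 = 6)
C(z) = 2*z*(6 + z) (C(z) = (z + z)*(z + 6) = (2*z)*(6 + z) = 2*z*(6 + z))
l = 25 (l = 5² = 25)
t(R) = 28 (t(R) = 3 + 25 = 28)
a(y) = 374 (a(y) = 2*11*(6 + 11) = 2*11*17 = 374)
1/a(t(5*2)) = 1/374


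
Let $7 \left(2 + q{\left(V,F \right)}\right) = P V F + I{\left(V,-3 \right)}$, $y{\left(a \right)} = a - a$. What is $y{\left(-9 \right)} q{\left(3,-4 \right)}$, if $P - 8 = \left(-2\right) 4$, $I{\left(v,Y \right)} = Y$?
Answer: $0$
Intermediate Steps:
$P = 0$ ($P = 8 - 8 = 0$)
$y{\left(a \right)} = 0$
$q{\left(V,F \right)} = - \frac{17}{7}$ ($q{\left(V,F \right)} = -2 + \frac{0 V F - 3}{7} = -2 + \frac{0 F - 3}{7} = -2 + \frac{0 - 3}{7} = -2 + \frac{1}{7} \left(-3\right) = -2 - \frac{3}{7} = - \frac{17}{7}$)
$y{\left(-9 \right)} q{\left(3,-4 \right)} = 0 \left(- \frac{17}{7}\right) = 0$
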